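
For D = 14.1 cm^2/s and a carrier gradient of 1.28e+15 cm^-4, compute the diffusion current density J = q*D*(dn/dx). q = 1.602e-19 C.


Step 1: J = q * D * (dn/dx)
Step 2: J = 1.602e-19 * 14.1 * 1.28e+15
Step 3: J = 2.89e-03 A/cm^2

2.89e-03


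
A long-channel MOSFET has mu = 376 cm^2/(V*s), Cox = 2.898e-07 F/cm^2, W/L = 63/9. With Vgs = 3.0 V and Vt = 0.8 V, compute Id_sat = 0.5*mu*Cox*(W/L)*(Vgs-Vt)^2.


Step 1: Overdrive voltage Vov = Vgs - Vt = 3.0 - 0.8 = 2.2 V
Step 2: W/L = 63/9 = 7
Step 3: Id = 0.5 * 376 * 2.898e-07 * 7 * 2.2^2
Step 4: Id = 1.85e-03 A

1.85e-03


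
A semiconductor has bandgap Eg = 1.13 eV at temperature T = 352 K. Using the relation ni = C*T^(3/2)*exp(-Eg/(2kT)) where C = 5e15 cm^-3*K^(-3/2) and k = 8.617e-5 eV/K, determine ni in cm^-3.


Step 1: Compute kT = 8.617e-5 * 352 = 0.03033184 eV
Step 2: Exponent = -Eg/(2kT) = -1.13/(2*0.03033184) = -18.62729
Step 3: T^(3/2) = 352^1.5 = 6604.11
Step 4: ni = 5e15 * 6604.11 * exp(-18.62729) = 2.69e+11 cm^-3

2.69e+11


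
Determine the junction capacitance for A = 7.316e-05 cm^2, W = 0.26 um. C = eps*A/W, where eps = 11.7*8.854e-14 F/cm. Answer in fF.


Step 1: eps_Si = 11.7 * 8.854e-14 = 1.035918e-12 F/cm
Step 2: W in cm = 0.26 * 1e-4 = 2.60e-05 cm
Step 3: C = 1.035918e-12 * 7.316e-05 / 2.60e-05 = 2.914914e-12 F
Step 4: C = 2914.91 fF

2914.91


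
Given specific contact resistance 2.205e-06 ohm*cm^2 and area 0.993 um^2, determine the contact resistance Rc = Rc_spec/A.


Step 1: Convert area to cm^2: 0.993 um^2 = 9.9300e-09 cm^2
Step 2: Rc = Rc_spec / A = 2.205e-06 / 9.9300e-09
Step 3: Rc = 2.22e+02 ohms

2.22e+02


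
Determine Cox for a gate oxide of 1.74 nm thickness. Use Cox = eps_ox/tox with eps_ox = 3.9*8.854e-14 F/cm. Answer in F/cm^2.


Step 1: eps_ox = 3.9 * 8.854e-14 = 3.45306e-13 F/cm
Step 2: tox in cm = 1.74 nm * 1e-7 = 1.7400e-07 cm
Step 3: Cox = 3.45306e-13 / 1.7400e-07 = 1.98e-06 F/cm^2

1.98e-06


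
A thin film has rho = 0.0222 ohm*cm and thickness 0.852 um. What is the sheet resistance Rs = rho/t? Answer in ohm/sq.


Step 1: Convert thickness to cm: t = 0.852 um = 8.5200e-05 cm
Step 2: Rs = rho / t = 0.0222 / 8.5200e-05
Step 3: Rs = 260.6 ohm/sq

260.6


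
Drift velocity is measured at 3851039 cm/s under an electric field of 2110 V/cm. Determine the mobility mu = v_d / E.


Step 1: mu = v_d / E
Step 2: mu = 3851039 / 2110
Step 3: mu = 1825.14 cm^2/(V*s)

1825.14


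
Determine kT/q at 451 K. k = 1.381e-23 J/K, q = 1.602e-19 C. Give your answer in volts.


Step 1: kT = 1.381e-23 * 451 = 6.22831e-21 J
Step 2: Vt = kT/q = 6.22831e-21 / 1.602e-19
Step 3: Vt = 0.03888 V

0.03888


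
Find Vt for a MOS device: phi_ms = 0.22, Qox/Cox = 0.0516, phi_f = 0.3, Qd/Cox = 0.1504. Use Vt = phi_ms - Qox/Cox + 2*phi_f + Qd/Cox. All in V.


Step 1: Vt = phi_ms - Qox/Cox + 2*phi_f + Qd/Cox
Step 2: Vt = 0.22 - 0.0516 + 2*0.3 + 0.1504
Step 3: Vt = 0.22 - 0.0516 + 0.6 + 0.1504
Step 4: Vt = 0.9188 V

0.9188


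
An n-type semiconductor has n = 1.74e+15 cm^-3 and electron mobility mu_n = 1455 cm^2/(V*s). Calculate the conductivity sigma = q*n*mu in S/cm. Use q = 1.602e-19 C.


Step 1: sigma = q * n * mu
Step 2: sigma = 1.602e-19 * 1.74e+15 * 1455
Step 3: sigma = 4.056e-01 S/cm

4.056e-01


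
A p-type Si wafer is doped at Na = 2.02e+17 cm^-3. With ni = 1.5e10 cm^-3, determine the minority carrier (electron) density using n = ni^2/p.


Step 1: Majority hole concentration p ≈ Na = 2.02e+17 cm^-3
Step 2: n = ni^2 / Na = (1.5e10)^2 / 2.02e+17
Step 3: n = 1.11e+03 cm^-3

1.11e+03


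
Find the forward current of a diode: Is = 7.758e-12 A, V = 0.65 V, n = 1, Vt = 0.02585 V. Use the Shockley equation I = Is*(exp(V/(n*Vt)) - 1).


Step 1: V/(n*Vt) = 0.65/(1*0.02585) = 25.1451
Step 2: exp(25.1451) = 8.3249e+10
Step 3: I = 7.758e-12 * (8.3249e+10 - 1) = 6.46e-01 A

6.46e-01


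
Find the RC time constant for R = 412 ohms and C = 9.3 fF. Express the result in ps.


Step 1: tau = R * C
Step 2: tau = 412 * 9.3 fF = 412 * 9.3e-15 F
Step 3: tau = 3.8316e-12 s = 3.8316 ps

3.8316


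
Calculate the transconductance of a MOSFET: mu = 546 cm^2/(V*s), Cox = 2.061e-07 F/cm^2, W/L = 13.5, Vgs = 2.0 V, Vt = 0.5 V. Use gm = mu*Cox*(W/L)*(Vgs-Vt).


Step 1: Vov = Vgs - Vt = 2.0 - 0.5 = 1.5 V
Step 2: gm = mu * Cox * (W/L) * Vov
Step 3: gm = 546 * 2.061e-07 * 13.5 * 1.5 = 2.28e-03 S

2.28e-03


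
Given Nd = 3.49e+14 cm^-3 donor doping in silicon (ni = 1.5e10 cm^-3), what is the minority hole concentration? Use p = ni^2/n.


Step 1: Since Nd >> ni, n ≈ Nd = 3.49e+14 cm^-3
Step 2: p = ni^2 / n = (1.5e10)^2 / 3.49e+14
Step 3: p = 2.25e20 / 3.49e+14 = 6.45e+05 cm^-3

6.45e+05


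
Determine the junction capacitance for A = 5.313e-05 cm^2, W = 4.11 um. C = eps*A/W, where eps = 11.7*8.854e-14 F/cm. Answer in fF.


Step 1: eps_Si = 11.7 * 8.854e-14 = 1.035918e-12 F/cm
Step 2: W in cm = 4.11 * 1e-4 = 4.11e-04 cm
Step 3: C = 1.035918e-12 * 5.313e-05 / 4.11e-04 = 1.339132e-13 F
Step 4: C = 133.91 fF

133.91


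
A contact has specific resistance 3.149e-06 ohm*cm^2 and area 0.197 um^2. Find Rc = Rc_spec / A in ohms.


Step 1: Convert area to cm^2: 0.197 um^2 = 1.9700e-09 cm^2
Step 2: Rc = Rc_spec / A = 3.149e-06 / 1.9700e-09
Step 3: Rc = 1.60e+03 ohms

1.60e+03


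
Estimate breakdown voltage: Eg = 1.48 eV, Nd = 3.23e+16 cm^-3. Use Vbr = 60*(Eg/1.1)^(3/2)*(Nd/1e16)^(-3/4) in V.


Step 1: Eg/1.1 = 1.48/1.1 = 1.345455
Step 2: (Eg/1.1)^1.5 = 1.345455^1.5 = 1.560644
Step 3: (Nd/1e16)^(-0.75) = (3.23)^(-0.75) = 0.415048
Step 4: Vbr = 60 * 1.560644 * 0.415048 = 38.9 V

38.9


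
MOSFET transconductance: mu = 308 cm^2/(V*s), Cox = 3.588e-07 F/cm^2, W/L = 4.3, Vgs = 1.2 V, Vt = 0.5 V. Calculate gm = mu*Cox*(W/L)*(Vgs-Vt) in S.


Step 1: Vov = Vgs - Vt = 1.2 - 0.5 = 0.7 V
Step 2: gm = mu * Cox * (W/L) * Vov
Step 3: gm = 308 * 3.588e-07 * 4.3 * 0.7 = 3.33e-04 S

3.33e-04


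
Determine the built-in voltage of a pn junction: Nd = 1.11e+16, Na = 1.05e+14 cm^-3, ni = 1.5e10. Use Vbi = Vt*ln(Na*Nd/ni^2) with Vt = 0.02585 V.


Step 1: Compute Na*Nd/ni^2 = 1.05e+14 * 1.11e+16 / (1.5e10)^2 = 5.1800e+09
Step 2: ln(5.1800e+09) = 22.3681
Step 3: Vbi = 0.02585 * 22.3681 = 0.578 V

0.578


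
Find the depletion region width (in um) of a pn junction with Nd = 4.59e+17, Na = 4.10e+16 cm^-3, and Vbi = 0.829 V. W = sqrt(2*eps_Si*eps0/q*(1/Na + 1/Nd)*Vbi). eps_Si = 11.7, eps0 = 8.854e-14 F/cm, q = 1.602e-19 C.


Step 1: 1/Na + 1/Nd = 1/4.10e+16 + 1/4.59e+17 = 2.65689e-17
Step 2: 2*eps*eps0/q = 2*11.7*8.854e-14/1.602e-19 = 1.293281e+07
Step 3: W^2 = 1.293281e+07 * 2.65689e-17 * 0.829 = 2.84853e-10
Step 4: W = sqrt(2.84853e-10) = 1.688e-05 cm = 0.1688 um

0.1688


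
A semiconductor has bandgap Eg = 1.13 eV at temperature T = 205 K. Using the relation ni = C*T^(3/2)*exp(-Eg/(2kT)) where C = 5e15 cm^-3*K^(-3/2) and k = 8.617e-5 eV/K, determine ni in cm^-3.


Step 1: Compute kT = 8.617e-5 * 205 = 0.01766485 eV
Step 2: Exponent = -Eg/(2kT) = -1.13/(2*0.01766485) = -31.98442
Step 3: T^(3/2) = 205^1.5 = 2935.15
Step 4: ni = 5e15 * 2935.15 * exp(-31.98442) = 1.89e+05 cm^-3

1.89e+05


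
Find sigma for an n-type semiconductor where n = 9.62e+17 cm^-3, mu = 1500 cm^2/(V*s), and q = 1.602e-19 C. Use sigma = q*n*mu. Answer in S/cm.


Step 1: sigma = q * n * mu
Step 2: sigma = 1.602e-19 * 9.62e+17 * 1500
Step 3: sigma = 2.312e+02 S/cm

2.312e+02


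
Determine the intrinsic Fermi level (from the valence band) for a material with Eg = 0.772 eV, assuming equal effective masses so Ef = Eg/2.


Step 1: For an intrinsic semiconductor, the Fermi level sits at midgap.
Step 2: Ef = Eg / 2 = 0.772 / 2 = 0.386 eV

0.386


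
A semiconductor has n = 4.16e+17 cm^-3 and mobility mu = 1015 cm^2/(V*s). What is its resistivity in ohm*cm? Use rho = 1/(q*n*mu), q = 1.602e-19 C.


Step 1: sigma = q * n * mu = 1.602e-19 * 4.16e+17 * 1015 = 6.76428e+01 S/cm
Step 2: rho = 1 / sigma = 1 / 6.76428e+01 = 0.01478 ohm*cm

0.01478


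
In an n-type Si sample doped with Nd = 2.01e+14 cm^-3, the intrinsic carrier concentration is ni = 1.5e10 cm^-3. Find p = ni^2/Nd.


Step 1: Since Nd >> ni, n ≈ Nd = 2.01e+14 cm^-3
Step 2: p = ni^2 / n = (1.5e10)^2 / 2.01e+14
Step 3: p = 2.25e20 / 2.01e+14 = 1.12e+06 cm^-3

1.12e+06


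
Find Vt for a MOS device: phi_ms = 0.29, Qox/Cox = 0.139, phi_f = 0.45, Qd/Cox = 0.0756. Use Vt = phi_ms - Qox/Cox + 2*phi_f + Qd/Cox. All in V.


Step 1: Vt = phi_ms - Qox/Cox + 2*phi_f + Qd/Cox
Step 2: Vt = 0.29 - 0.139 + 2*0.45 + 0.0756
Step 3: Vt = 0.29 - 0.139 + 0.9 + 0.0756
Step 4: Vt = 1.1266 V

1.1266


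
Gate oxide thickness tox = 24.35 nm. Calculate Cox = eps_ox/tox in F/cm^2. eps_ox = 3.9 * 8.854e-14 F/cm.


Step 1: eps_ox = 3.9 * 8.854e-14 = 3.45306e-13 F/cm
Step 2: tox in cm = 24.35 nm * 1e-7 = 2.4350e-06 cm
Step 3: Cox = 3.45306e-13 / 2.4350e-06 = 1.42e-07 F/cm^2

1.42e-07


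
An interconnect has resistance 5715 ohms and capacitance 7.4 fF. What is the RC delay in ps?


Step 1: tau = R * C
Step 2: tau = 5715 * 7.4 fF = 5715 * 7.4e-15 F
Step 3: tau = 4.2291e-11 s = 42.291 ps

42.291


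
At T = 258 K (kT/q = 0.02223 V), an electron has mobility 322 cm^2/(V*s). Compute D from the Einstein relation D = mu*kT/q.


Step 1: D = mu * (kT/q)
Step 2: D = 322 * 0.02223
Step 3: D = 7.16 cm^2/s

7.16


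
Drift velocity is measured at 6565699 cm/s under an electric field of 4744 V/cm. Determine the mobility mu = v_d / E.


Step 1: mu = v_d / E
Step 2: mu = 6565699 / 4744
Step 3: mu = 1384.0 cm^2/(V*s)

1384.0


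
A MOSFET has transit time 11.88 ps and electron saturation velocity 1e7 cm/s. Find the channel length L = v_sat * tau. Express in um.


Step 1: tau in seconds = 11.88 ps * 1e-12 = 1.1880e-11 s
Step 2: L = v_sat * tau = 1e7 * 1.1880e-11 = 1.1880e-04 cm
Step 3: L in um = 1.1880e-04 * 1e4 = 1.188 um

1.188


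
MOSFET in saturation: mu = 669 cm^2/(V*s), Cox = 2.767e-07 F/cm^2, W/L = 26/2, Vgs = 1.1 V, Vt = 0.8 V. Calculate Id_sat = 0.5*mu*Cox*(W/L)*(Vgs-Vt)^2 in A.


Step 1: Overdrive voltage Vov = Vgs - Vt = 1.1 - 0.8 = 0.3 V
Step 2: W/L = 26/2 = 13
Step 3: Id = 0.5 * 669 * 2.767e-07 * 13 * 0.3^2
Step 4: Id = 1.08e-04 A

1.08e-04


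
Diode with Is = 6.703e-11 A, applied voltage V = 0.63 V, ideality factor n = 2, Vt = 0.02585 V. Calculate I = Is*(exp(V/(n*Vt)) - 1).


Step 1: V/(n*Vt) = 0.63/(2*0.02585) = 12.1857
Step 2: exp(12.1857) = 1.9597e+05
Step 3: I = 6.703e-11 * (1.9597e+05 - 1) = 1.31e-05 A

1.31e-05


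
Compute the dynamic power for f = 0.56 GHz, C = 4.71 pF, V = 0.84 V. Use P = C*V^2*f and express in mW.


Step 1: V^2 = 0.84^2 = 0.7056 V^2
Step 2: P = C*V^2*f = 4.71e-12 F * 0.7056 * 0.56e9 Hz
Step 3: P = 1.86109056e-03 W
Step 4: P = 1.861 mW

1.861


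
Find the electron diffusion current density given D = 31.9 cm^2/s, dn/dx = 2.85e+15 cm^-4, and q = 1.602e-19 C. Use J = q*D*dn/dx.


Step 1: J = q * D * (dn/dx)
Step 2: J = 1.602e-19 * 31.9 * 2.85e+15
Step 3: J = 1.46e-02 A/cm^2

1.46e-02


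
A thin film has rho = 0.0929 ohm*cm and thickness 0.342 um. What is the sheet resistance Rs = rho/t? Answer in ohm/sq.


Step 1: Convert thickness to cm: t = 0.342 um = 3.4200e-05 cm
Step 2: Rs = rho / t = 0.0929 / 3.4200e-05
Step 3: Rs = 2716.4 ohm/sq

2716.4


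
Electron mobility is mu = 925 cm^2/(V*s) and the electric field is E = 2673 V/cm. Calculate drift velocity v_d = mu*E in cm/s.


Step 1: v_d = mu * E
Step 2: v_d = 925 * 2673 = 2472525
Step 3: v_d = 2.47e+06 cm/s

2.47e+06


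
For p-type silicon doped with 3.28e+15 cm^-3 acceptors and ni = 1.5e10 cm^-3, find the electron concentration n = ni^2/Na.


Step 1: Majority hole concentration p ≈ Na = 3.28e+15 cm^-3
Step 2: n = ni^2 / Na = (1.5e10)^2 / 3.28e+15
Step 3: n = 6.86e+04 cm^-3

6.86e+04


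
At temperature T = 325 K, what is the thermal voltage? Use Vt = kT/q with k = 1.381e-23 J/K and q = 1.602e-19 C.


Step 1: kT = 1.381e-23 * 325 = 4.48825e-21 J
Step 2: Vt = kT/q = 4.48825e-21 / 1.602e-19
Step 3: Vt = 0.02802 V

0.02802


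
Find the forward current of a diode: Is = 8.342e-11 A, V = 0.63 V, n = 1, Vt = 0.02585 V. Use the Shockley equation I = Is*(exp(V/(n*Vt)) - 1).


Step 1: V/(n*Vt) = 0.63/(1*0.02585) = 24.3714
Step 2: exp(24.3714) = 3.8403e+10
Step 3: I = 8.342e-11 * (3.8403e+10 - 1) = 3.20e+00 A

3.20e+00


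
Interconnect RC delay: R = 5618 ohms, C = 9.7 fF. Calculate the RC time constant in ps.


Step 1: tau = R * C
Step 2: tau = 5618 * 9.7 fF = 5618 * 9.7e-15 F
Step 3: tau = 5.44946e-11 s = 54.4946 ps

54.4946


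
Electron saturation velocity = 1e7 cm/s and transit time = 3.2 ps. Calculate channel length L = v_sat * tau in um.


Step 1: tau in seconds = 3.2 ps * 1e-12 = 3.2000e-12 s
Step 2: L = v_sat * tau = 1e7 * 3.2000e-12 = 3.2000e-05 cm
Step 3: L in um = 3.2000e-05 * 1e4 = 0.32 um

0.32


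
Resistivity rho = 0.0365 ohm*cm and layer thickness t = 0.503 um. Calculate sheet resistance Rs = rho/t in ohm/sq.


Step 1: Convert thickness to cm: t = 0.503 um = 5.0300e-05 cm
Step 2: Rs = rho / t = 0.0365 / 5.0300e-05
Step 3: Rs = 725.6 ohm/sq

725.6


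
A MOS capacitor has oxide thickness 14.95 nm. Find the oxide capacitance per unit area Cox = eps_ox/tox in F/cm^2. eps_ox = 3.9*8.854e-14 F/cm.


Step 1: eps_ox = 3.9 * 8.854e-14 = 3.45306e-13 F/cm
Step 2: tox in cm = 14.95 nm * 1e-7 = 1.4950e-06 cm
Step 3: Cox = 3.45306e-13 / 1.4950e-06 = 2.31e-07 F/cm^2

2.31e-07


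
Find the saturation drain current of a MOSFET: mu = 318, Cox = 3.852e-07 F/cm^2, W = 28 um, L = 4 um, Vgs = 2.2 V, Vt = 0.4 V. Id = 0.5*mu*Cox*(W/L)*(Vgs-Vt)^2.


Step 1: Overdrive voltage Vov = Vgs - Vt = 2.2 - 0.4 = 1.8 V
Step 2: W/L = 28/4 = 7
Step 3: Id = 0.5 * 318 * 3.852e-07 * 7 * 1.8^2
Step 4: Id = 1.39e-03 A

1.39e-03


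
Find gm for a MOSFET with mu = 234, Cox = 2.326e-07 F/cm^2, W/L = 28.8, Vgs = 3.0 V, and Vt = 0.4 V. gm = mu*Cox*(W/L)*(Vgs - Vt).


Step 1: Vov = Vgs - Vt = 3.0 - 0.4 = 2.6 V
Step 2: gm = mu * Cox * (W/L) * Vov
Step 3: gm = 234 * 2.326e-07 * 28.8 * 2.6 = 4.08e-03 S

4.08e-03


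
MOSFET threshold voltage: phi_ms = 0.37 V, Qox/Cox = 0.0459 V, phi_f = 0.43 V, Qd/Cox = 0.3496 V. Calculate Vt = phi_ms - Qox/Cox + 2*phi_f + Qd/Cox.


Step 1: Vt = phi_ms - Qox/Cox + 2*phi_f + Qd/Cox
Step 2: Vt = 0.37 - 0.0459 + 2*0.43 + 0.3496
Step 3: Vt = 0.37 - 0.0459 + 0.86 + 0.3496
Step 4: Vt = 1.5337 V

1.5337


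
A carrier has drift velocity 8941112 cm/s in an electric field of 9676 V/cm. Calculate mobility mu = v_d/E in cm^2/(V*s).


Step 1: mu = v_d / E
Step 2: mu = 8941112 / 9676
Step 3: mu = 924.05 cm^2/(V*s)

924.05


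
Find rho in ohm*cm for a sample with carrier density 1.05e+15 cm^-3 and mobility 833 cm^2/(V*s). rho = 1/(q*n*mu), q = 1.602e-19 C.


Step 1: sigma = q * n * mu = 1.602e-19 * 1.05e+15 * 833 = 1.40119e-01 S/cm
Step 2: rho = 1 / sigma = 1 / 1.40119e-01 = 7.137 ohm*cm

7.137


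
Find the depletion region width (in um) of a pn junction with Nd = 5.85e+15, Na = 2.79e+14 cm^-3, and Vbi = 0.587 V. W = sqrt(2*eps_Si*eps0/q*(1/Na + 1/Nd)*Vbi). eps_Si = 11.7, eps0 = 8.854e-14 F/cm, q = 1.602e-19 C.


Step 1: 1/Na + 1/Nd = 1/2.79e+14 + 1/5.85e+15 = 3.75517e-15
Step 2: 2*eps*eps0/q = 2*11.7*8.854e-14/1.602e-19 = 1.293281e+07
Step 3: W^2 = 1.293281e+07 * 3.75517e-15 * 0.587 = 2.85076e-08
Step 4: W = sqrt(2.85076e-08) = 1.688e-04 cm = 1.688 um

1.688


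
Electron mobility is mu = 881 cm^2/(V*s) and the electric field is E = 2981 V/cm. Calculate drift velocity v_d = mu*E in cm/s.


Step 1: v_d = mu * E
Step 2: v_d = 881 * 2981 = 2626261
Step 3: v_d = 2.63e+06 cm/s

2.63e+06


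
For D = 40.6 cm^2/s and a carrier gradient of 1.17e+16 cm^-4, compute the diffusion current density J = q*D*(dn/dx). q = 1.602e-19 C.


Step 1: J = q * D * (dn/dx)
Step 2: J = 1.602e-19 * 40.6 * 1.17e+16
Step 3: J = 7.61e-02 A/cm^2

7.61e-02


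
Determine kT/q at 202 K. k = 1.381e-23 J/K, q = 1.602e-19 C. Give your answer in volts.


Step 1: kT = 1.381e-23 * 202 = 2.78962e-21 J
Step 2: Vt = kT/q = 2.78962e-21 / 1.602e-19
Step 3: Vt = 0.01741 V

0.01741


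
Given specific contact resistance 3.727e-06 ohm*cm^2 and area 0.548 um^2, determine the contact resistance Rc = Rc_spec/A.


Step 1: Convert area to cm^2: 0.548 um^2 = 5.4800e-09 cm^2
Step 2: Rc = Rc_spec / A = 3.727e-06 / 5.4800e-09
Step 3: Rc = 6.80e+02 ohms

6.80e+02


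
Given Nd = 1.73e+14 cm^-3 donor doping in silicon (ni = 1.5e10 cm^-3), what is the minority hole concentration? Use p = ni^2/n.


Step 1: Since Nd >> ni, n ≈ Nd = 1.73e+14 cm^-3
Step 2: p = ni^2 / n = (1.5e10)^2 / 1.73e+14
Step 3: p = 2.25e20 / 1.73e+14 = 1.30e+06 cm^-3

1.30e+06


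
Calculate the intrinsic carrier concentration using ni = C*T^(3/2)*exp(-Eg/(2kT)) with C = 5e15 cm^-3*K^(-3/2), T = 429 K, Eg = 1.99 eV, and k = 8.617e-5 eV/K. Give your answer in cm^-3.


Step 1: Compute kT = 8.617e-5 * 429 = 0.03696693 eV
Step 2: Exponent = -Eg/(2kT) = -1.99/(2*0.03696693) = -26.91595
Step 3: T^(3/2) = 429^1.5 = 8885.58
Step 4: ni = 5e15 * 8885.58 * exp(-26.91595) = 9.08e+07 cm^-3

9.08e+07


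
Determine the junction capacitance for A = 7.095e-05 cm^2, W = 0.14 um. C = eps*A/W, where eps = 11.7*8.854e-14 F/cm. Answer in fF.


Step 1: eps_Si = 11.7 * 8.854e-14 = 1.035918e-12 F/cm
Step 2: W in cm = 0.14 * 1e-4 = 1.40e-05 cm
Step 3: C = 1.035918e-12 * 7.095e-05 / 1.40e-05 = 5.249884e-12 F
Step 4: C = 5249.88 fF

5249.88


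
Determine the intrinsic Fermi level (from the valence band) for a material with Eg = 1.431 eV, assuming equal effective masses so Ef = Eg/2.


Step 1: For an intrinsic semiconductor, the Fermi level sits at midgap.
Step 2: Ef = Eg / 2 = 1.431 / 2 = 0.7155 eV

0.7155


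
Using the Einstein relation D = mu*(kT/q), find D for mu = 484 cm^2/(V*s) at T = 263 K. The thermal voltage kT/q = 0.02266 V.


Step 1: D = mu * (kT/q)
Step 2: D = 484 * 0.02266
Step 3: D = 10.97 cm^2/s

10.97


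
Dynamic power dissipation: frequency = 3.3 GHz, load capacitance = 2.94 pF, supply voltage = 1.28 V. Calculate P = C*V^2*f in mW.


Step 1: V^2 = 1.28^2 = 1.6384 V^2
Step 2: P = C*V^2*f = 2.94e-12 F * 1.6384 * 3.3e9 Hz
Step 3: P = 1.58957568e-02 W
Step 4: P = 15.896 mW

15.896


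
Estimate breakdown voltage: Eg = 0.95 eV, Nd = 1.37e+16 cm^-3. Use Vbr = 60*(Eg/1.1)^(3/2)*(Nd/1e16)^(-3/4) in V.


Step 1: Eg/1.1 = 0.95/1.1 = 0.863636
Step 2: (Eg/1.1)^1.5 = 0.863636^1.5 = 0.802594
Step 3: (Nd/1e16)^(-0.75) = (1.37)^(-0.75) = 0.789695
Step 4: Vbr = 60 * 0.802594 * 0.789695 = 38.0 V

38.0


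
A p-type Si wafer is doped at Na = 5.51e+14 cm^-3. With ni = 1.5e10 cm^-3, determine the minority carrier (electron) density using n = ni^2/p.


Step 1: Majority hole concentration p ≈ Na = 5.51e+14 cm^-3
Step 2: n = ni^2 / Na = (1.5e10)^2 / 5.51e+14
Step 3: n = 4.08e+05 cm^-3

4.08e+05


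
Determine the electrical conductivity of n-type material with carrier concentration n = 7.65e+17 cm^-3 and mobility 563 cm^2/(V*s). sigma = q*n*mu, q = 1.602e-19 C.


Step 1: sigma = q * n * mu
Step 2: sigma = 1.602e-19 * 7.65e+17 * 563
Step 3: sigma = 6.900e+01 S/cm

6.900e+01


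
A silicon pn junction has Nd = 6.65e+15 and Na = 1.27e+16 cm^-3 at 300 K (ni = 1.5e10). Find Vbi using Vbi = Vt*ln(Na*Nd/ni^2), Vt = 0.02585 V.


Step 1: Compute Na*Nd/ni^2 = 1.27e+16 * 6.65e+15 / (1.5e10)^2 = 3.7536e+11
Step 2: ln(3.7536e+11) = 26.6512
Step 3: Vbi = 0.02585 * 26.6512 = 0.689 V

0.689


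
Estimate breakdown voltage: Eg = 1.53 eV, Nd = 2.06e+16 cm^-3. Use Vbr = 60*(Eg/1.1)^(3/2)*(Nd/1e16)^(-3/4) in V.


Step 1: Eg/1.1 = 1.53/1.1 = 1.390909
Step 2: (Eg/1.1)^1.5 = 1.390909^1.5 = 1.640394
Step 3: (Nd/1e16)^(-0.75) = (2.06)^(-0.75) = 0.581567
Step 4: Vbr = 60 * 1.640394 * 0.581567 = 57.2 V

57.2


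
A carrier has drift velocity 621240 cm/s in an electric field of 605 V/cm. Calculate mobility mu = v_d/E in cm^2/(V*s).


Step 1: mu = v_d / E
Step 2: mu = 621240 / 605
Step 3: mu = 1026.84 cm^2/(V*s)

1026.84


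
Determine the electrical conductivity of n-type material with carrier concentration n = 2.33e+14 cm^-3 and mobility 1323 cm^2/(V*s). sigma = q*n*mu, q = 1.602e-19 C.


Step 1: sigma = q * n * mu
Step 2: sigma = 1.602e-19 * 2.33e+14 * 1323
Step 3: sigma = 4.938e-02 S/cm

4.938e-02


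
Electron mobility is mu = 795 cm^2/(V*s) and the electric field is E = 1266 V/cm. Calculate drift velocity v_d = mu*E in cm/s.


Step 1: v_d = mu * E
Step 2: v_d = 795 * 1266 = 1006470
Step 3: v_d = 1.01e+06 cm/s

1.01e+06


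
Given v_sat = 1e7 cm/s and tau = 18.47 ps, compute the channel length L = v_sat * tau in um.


Step 1: tau in seconds = 18.47 ps * 1e-12 = 1.8470e-11 s
Step 2: L = v_sat * tau = 1e7 * 1.8470e-11 = 1.8470e-04 cm
Step 3: L in um = 1.8470e-04 * 1e4 = 1.847 um

1.847


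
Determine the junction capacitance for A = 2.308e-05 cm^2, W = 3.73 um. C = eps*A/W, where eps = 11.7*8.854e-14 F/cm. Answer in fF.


Step 1: eps_Si = 11.7 * 8.854e-14 = 1.035918e-12 F/cm
Step 2: W in cm = 3.73 * 1e-4 = 3.73e-04 cm
Step 3: C = 1.035918e-12 * 2.308e-05 / 3.73e-04 = 6.409916e-14 F
Step 4: C = 64.1 fF

64.1


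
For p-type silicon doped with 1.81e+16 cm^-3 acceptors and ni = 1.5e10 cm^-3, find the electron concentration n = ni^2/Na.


Step 1: Majority hole concentration p ≈ Na = 1.81e+16 cm^-3
Step 2: n = ni^2 / Na = (1.5e10)^2 / 1.81e+16
Step 3: n = 1.24e+04 cm^-3

1.24e+04


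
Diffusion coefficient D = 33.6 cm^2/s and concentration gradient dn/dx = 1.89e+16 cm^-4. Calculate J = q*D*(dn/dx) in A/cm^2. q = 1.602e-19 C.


Step 1: J = q * D * (dn/dx)
Step 2: J = 1.602e-19 * 33.6 * 1.89e+16
Step 3: J = 1.02e-01 A/cm^2

1.02e-01


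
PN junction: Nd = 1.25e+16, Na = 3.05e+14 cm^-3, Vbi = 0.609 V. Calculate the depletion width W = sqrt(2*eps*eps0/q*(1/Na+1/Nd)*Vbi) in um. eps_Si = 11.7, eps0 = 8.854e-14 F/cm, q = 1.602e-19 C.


Step 1: 1/Na + 1/Nd = 1/3.05e+14 + 1/1.25e+16 = 3.35869e-15
Step 2: 2*eps*eps0/q = 2*11.7*8.854e-14/1.602e-19 = 1.293281e+07
Step 3: W^2 = 1.293281e+07 * 3.35869e-15 * 0.609 = 2.64533e-08
Step 4: W = sqrt(2.64533e-08) = 1.626e-04 cm = 1.626 um

1.626


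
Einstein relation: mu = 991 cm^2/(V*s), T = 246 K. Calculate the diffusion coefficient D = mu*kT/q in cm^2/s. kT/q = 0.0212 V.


Step 1: D = mu * (kT/q)
Step 2: D = 991 * 0.0212
Step 3: D = 21.01 cm^2/s

21.01


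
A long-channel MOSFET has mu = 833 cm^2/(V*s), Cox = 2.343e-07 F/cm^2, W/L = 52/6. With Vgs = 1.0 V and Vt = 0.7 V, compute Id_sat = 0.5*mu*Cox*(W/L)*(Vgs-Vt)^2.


Step 1: Overdrive voltage Vov = Vgs - Vt = 1.0 - 0.7 = 0.3 V
Step 2: W/L = 52/6 = 8.66667
Step 3: Id = 0.5 * 833 * 2.343e-07 * 8.66667 * 0.3^2
Step 4: Id = 7.61e-05 A

7.61e-05


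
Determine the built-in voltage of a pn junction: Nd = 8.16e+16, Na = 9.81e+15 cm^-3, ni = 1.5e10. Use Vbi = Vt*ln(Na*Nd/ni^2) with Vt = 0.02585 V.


Step 1: Compute Na*Nd/ni^2 = 9.81e+15 * 8.16e+16 / (1.5e10)^2 = 3.5578e+12
Step 2: ln(3.5578e+12) = 28.9002
Step 3: Vbi = 0.02585 * 28.9002 = 0.747 V

0.747


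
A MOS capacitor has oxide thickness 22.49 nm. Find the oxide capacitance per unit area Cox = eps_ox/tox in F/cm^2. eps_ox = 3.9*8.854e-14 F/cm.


Step 1: eps_ox = 3.9 * 8.854e-14 = 3.45306e-13 F/cm
Step 2: tox in cm = 22.49 nm * 1e-7 = 2.2490e-06 cm
Step 3: Cox = 3.45306e-13 / 2.2490e-06 = 1.54e-07 F/cm^2

1.54e-07


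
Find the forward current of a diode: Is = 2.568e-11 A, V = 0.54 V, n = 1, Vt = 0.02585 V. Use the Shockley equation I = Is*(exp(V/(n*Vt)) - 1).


Step 1: V/(n*Vt) = 0.54/(1*0.02585) = 20.8897
Step 2: exp(20.8897) = 1.1811e+09
Step 3: I = 2.568e-11 * (1.1811e+09 - 1) = 3.03e-02 A

3.03e-02


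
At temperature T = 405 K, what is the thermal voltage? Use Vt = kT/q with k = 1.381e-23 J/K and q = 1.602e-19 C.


Step 1: kT = 1.381e-23 * 405 = 5.59305e-21 J
Step 2: Vt = kT/q = 5.59305e-21 / 1.602e-19
Step 3: Vt = 0.03491 V

0.03491


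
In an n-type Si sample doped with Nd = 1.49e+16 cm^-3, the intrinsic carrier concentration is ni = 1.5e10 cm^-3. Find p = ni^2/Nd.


Step 1: Since Nd >> ni, n ≈ Nd = 1.49e+16 cm^-3
Step 2: p = ni^2 / n = (1.5e10)^2 / 1.49e+16
Step 3: p = 2.25e20 / 1.49e+16 = 1.51e+04 cm^-3

1.51e+04


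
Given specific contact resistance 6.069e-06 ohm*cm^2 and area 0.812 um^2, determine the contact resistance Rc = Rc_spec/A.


Step 1: Convert area to cm^2: 0.812 um^2 = 8.1200e-09 cm^2
Step 2: Rc = Rc_spec / A = 6.069e-06 / 8.1200e-09
Step 3: Rc = 7.47e+02 ohms

7.47e+02


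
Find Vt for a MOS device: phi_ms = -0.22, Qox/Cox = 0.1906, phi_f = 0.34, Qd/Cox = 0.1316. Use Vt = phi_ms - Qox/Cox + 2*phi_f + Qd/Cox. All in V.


Step 1: Vt = phi_ms - Qox/Cox + 2*phi_f + Qd/Cox
Step 2: Vt = -0.22 - 0.1906 + 2*0.34 + 0.1316
Step 3: Vt = -0.22 - 0.1906 + 0.68 + 0.1316
Step 4: Vt = 0.401 V

0.401


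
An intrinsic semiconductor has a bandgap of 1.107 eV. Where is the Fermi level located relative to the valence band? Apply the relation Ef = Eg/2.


Step 1: For an intrinsic semiconductor, the Fermi level sits at midgap.
Step 2: Ef = Eg / 2 = 1.107 / 2 = 0.5535 eV

0.5535


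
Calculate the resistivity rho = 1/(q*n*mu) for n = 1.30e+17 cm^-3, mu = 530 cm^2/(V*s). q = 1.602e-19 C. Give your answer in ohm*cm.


Step 1: sigma = q * n * mu = 1.602e-19 * 1.30e+17 * 530 = 1.10378e+01 S/cm
Step 2: rho = 1 / sigma = 1 / 1.10378e+01 = 0.0906 ohm*cm

0.0906


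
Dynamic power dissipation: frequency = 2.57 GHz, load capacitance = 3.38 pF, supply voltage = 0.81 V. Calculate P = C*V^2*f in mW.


Step 1: V^2 = 0.81^2 = 0.6561 V^2
Step 2: P = C*V^2*f = 3.38e-12 F * 0.6561 * 2.57e9 Hz
Step 3: P = 5.69927826e-03 W
Step 4: P = 5.699 mW

5.699


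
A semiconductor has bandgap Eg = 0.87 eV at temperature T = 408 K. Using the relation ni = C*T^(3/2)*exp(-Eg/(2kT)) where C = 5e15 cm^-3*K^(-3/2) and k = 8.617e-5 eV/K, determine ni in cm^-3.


Step 1: Compute kT = 8.617e-5 * 408 = 0.03515736 eV
Step 2: Exponent = -Eg/(2kT) = -0.87/(2*0.03515736) = -12.37294
Step 3: T^(3/2) = 408^1.5 = 8241.20
Step 4: ni = 5e15 * 8241.20 * exp(-12.37294) = 1.74e+14 cm^-3

1.74e+14


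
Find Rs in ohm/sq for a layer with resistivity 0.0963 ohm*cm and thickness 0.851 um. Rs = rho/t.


Step 1: Convert thickness to cm: t = 0.851 um = 8.5100e-05 cm
Step 2: Rs = rho / t = 0.0963 / 8.5100e-05
Step 3: Rs = 1131.6 ohm/sq

1131.6


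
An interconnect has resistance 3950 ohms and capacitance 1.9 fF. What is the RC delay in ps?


Step 1: tau = R * C
Step 2: tau = 3950 * 1.9 fF = 3950 * 1.9e-15 F
Step 3: tau = 7.505e-12 s = 7.505 ps

7.505


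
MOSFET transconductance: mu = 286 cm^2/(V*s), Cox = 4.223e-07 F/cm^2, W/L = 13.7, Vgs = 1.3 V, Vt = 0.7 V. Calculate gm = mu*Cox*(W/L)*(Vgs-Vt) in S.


Step 1: Vov = Vgs - Vt = 1.3 - 0.7 = 0.6 V
Step 2: gm = mu * Cox * (W/L) * Vov
Step 3: gm = 286 * 4.223e-07 * 13.7 * 0.6 = 9.93e-04 S

9.93e-04


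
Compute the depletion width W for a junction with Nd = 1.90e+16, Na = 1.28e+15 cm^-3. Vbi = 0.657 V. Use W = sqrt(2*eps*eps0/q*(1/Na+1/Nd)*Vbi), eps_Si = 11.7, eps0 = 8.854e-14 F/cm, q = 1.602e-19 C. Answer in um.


Step 1: 1/Na + 1/Nd = 1/1.28e+15 + 1/1.90e+16 = 8.33882e-16
Step 2: 2*eps*eps0/q = 2*11.7*8.854e-14/1.602e-19 = 1.293281e+07
Step 3: W^2 = 1.293281e+07 * 8.33882e-16 * 0.657 = 7.08538e-09
Step 4: W = sqrt(7.08538e-09) = 8.417e-05 cm = 0.8417 um

0.8417


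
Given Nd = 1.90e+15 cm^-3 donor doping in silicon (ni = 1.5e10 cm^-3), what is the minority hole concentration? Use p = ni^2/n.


Step 1: Since Nd >> ni, n ≈ Nd = 1.90e+15 cm^-3
Step 2: p = ni^2 / n = (1.5e10)^2 / 1.90e+15
Step 3: p = 2.25e20 / 1.90e+15 = 1.18e+05 cm^-3

1.18e+05


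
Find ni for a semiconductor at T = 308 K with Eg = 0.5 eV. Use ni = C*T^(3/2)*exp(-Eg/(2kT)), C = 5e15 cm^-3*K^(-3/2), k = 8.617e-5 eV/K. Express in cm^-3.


Step 1: Compute kT = 8.617e-5 * 308 = 0.02654036 eV
Step 2: Exponent = -Eg/(2kT) = -0.5/(2*0.02654036) = -9.41962
Step 3: T^(3/2) = 308^1.5 = 5405.38
Step 4: ni = 5e15 * 5405.38 * exp(-9.41962) = 2.19e+15 cm^-3

2.19e+15


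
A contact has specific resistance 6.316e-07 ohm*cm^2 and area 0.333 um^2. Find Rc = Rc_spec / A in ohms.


Step 1: Convert area to cm^2: 0.333 um^2 = 3.3300e-09 cm^2
Step 2: Rc = Rc_spec / A = 6.316e-07 / 3.3300e-09
Step 3: Rc = 1.90e+02 ohms

1.90e+02


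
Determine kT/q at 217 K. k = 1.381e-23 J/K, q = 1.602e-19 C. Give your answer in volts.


Step 1: kT = 1.381e-23 * 217 = 2.99677e-21 J
Step 2: Vt = kT/q = 2.99677e-21 / 1.602e-19
Step 3: Vt = 0.01871 V

0.01871


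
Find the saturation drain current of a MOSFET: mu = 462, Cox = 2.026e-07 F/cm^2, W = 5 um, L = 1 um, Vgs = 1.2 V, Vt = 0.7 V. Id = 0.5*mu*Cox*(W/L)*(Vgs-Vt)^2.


Step 1: Overdrive voltage Vov = Vgs - Vt = 1.2 - 0.7 = 0.5 V
Step 2: W/L = 5/1 = 5
Step 3: Id = 0.5 * 462 * 2.026e-07 * 5 * 0.5^2
Step 4: Id = 5.85e-05 A

5.85e-05


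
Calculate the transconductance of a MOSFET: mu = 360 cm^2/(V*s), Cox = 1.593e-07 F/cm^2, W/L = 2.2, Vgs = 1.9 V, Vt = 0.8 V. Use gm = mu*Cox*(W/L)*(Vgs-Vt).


Step 1: Vov = Vgs - Vt = 1.9 - 0.8 = 1.1 V
Step 2: gm = mu * Cox * (W/L) * Vov
Step 3: gm = 360 * 1.593e-07 * 2.2 * 1.1 = 1.39e-04 S

1.39e-04


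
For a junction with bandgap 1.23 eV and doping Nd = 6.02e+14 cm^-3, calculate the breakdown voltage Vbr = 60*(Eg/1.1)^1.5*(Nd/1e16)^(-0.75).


Step 1: Eg/1.1 = 1.23/1.1 = 1.118182
Step 2: (Eg/1.1)^1.5 = 1.118182^1.5 = 1.182412
Step 3: (Nd/1e16)^(-0.75) = (0.0602)^(-0.75) = 8.228158
Step 4: Vbr = 60 * 1.182412 * 8.228158 = 583.7 V

583.7


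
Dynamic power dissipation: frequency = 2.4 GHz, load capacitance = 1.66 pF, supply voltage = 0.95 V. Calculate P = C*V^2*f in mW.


Step 1: V^2 = 0.95^2 = 0.9025 V^2
Step 2: P = C*V^2*f = 1.66e-12 F * 0.9025 * 2.4e9 Hz
Step 3: P = 3.59556e-03 W
Step 4: P = 3.596 mW

3.596


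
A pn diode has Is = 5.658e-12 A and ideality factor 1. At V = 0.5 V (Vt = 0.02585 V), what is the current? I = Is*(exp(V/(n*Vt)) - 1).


Step 1: V/(n*Vt) = 0.5/(1*0.02585) = 19.3424
Step 2: exp(19.3424) = 2.5136e+08
Step 3: I = 5.658e-12 * (2.5136e+08 - 1) = 1.42e-03 A

1.42e-03


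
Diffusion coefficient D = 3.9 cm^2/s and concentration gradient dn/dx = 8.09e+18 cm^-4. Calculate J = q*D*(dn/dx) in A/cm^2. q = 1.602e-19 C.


Step 1: J = q * D * (dn/dx)
Step 2: J = 1.602e-19 * 3.9 * 8.09e+18
Step 3: J = 5.05e+00 A/cm^2

5.05e+00


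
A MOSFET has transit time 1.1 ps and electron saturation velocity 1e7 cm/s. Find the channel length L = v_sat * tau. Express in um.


Step 1: tau in seconds = 1.1 ps * 1e-12 = 1.1000e-12 s
Step 2: L = v_sat * tau = 1e7 * 1.1000e-12 = 1.1000e-05 cm
Step 3: L in um = 1.1000e-05 * 1e4 = 0.11 um

0.11


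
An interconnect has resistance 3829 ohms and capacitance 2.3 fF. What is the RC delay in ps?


Step 1: tau = R * C
Step 2: tau = 3829 * 2.3 fF = 3829 * 2.3e-15 F
Step 3: tau = 8.8067e-12 s = 8.8067 ps

8.8067


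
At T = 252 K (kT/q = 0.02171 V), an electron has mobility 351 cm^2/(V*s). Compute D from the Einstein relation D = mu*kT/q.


Step 1: D = mu * (kT/q)
Step 2: D = 351 * 0.02171
Step 3: D = 7.62 cm^2/s

7.62


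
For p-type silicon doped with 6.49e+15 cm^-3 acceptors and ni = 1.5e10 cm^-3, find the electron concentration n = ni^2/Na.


Step 1: Majority hole concentration p ≈ Na = 6.49e+15 cm^-3
Step 2: n = ni^2 / Na = (1.5e10)^2 / 6.49e+15
Step 3: n = 3.47e+04 cm^-3

3.47e+04


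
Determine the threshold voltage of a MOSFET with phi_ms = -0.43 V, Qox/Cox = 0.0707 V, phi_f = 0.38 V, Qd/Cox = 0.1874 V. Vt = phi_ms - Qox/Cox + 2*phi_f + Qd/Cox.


Step 1: Vt = phi_ms - Qox/Cox + 2*phi_f + Qd/Cox
Step 2: Vt = -0.43 - 0.0707 + 2*0.38 + 0.1874
Step 3: Vt = -0.43 - 0.0707 + 0.76 + 0.1874
Step 4: Vt = 0.4467 V

0.4467


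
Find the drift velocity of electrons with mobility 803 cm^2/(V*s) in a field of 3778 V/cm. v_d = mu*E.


Step 1: v_d = mu * E
Step 2: v_d = 803 * 3778 = 3033734
Step 3: v_d = 3.03e+06 cm/s

3.03e+06


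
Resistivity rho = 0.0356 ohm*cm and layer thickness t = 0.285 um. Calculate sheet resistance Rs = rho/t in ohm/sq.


Step 1: Convert thickness to cm: t = 0.285 um = 2.8500e-05 cm
Step 2: Rs = rho / t = 0.0356 / 2.8500e-05
Step 3: Rs = 1249.1 ohm/sq

1249.1


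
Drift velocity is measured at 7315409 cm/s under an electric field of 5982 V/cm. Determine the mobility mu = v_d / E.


Step 1: mu = v_d / E
Step 2: mu = 7315409 / 5982
Step 3: mu = 1222.9 cm^2/(V*s)

1222.9


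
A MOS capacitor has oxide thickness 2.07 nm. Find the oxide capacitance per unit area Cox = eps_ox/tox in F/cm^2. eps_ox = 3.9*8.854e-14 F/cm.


Step 1: eps_ox = 3.9 * 8.854e-14 = 3.45306e-13 F/cm
Step 2: tox in cm = 2.07 nm * 1e-7 = 2.0700e-07 cm
Step 3: Cox = 3.45306e-13 / 2.0700e-07 = 1.67e-06 F/cm^2

1.67e-06


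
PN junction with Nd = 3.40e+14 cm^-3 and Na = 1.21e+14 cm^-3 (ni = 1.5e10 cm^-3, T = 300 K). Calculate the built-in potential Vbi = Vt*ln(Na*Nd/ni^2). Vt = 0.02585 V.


Step 1: Compute Na*Nd/ni^2 = 1.21e+14 * 3.40e+14 / (1.5e10)^2 = 1.8284e+08
Step 2: ln(1.8284e+08) = 19.0241
Step 3: Vbi = 0.02585 * 19.0241 = 0.492 V

0.492


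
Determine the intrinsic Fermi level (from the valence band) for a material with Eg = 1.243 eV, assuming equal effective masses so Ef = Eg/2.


Step 1: For an intrinsic semiconductor, the Fermi level sits at midgap.
Step 2: Ef = Eg / 2 = 1.243 / 2 = 0.6215 eV

0.6215


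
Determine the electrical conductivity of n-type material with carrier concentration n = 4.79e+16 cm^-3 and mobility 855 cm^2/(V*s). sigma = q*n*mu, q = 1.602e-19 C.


Step 1: sigma = q * n * mu
Step 2: sigma = 1.602e-19 * 4.79e+16 * 855
Step 3: sigma = 6.561e+00 S/cm

6.561e+00


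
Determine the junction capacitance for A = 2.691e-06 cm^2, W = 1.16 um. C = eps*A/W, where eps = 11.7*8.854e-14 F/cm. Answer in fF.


Step 1: eps_Si = 11.7 * 8.854e-14 = 1.035918e-12 F/cm
Step 2: W in cm = 1.16 * 1e-4 = 1.16e-04 cm
Step 3: C = 1.035918e-12 * 2.691e-06 / 1.16e-04 = 2.403151e-14 F
Step 4: C = 24.03 fF

24.03


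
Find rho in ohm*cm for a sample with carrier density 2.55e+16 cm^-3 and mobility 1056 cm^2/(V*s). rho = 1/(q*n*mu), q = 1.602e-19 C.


Step 1: sigma = q * n * mu = 1.602e-19 * 2.55e+16 * 1056 = 4.31387e+00 S/cm
Step 2: rho = 1 / sigma = 1 / 4.31387e+00 = 0.2318 ohm*cm

0.2318


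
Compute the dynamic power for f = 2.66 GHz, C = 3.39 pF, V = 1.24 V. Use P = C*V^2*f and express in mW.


Step 1: V^2 = 1.24^2 = 1.5376 V^2
Step 2: P = C*V^2*f = 3.39e-12 F * 1.5376 * 2.66e9 Hz
Step 3: P = 1.386515424e-02 W
Step 4: P = 13.865 mW

13.865


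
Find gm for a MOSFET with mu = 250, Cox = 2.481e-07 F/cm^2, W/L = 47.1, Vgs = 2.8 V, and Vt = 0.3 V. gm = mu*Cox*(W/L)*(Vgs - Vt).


Step 1: Vov = Vgs - Vt = 2.8 - 0.3 = 2.5 V
Step 2: gm = mu * Cox * (W/L) * Vov
Step 3: gm = 250 * 2.481e-07 * 47.1 * 2.5 = 7.30e-03 S

7.30e-03


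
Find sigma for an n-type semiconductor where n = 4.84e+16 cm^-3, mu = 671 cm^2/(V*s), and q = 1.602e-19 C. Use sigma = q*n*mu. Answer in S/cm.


Step 1: sigma = q * n * mu
Step 2: sigma = 1.602e-19 * 4.84e+16 * 671
Step 3: sigma = 5.203e+00 S/cm

5.203e+00


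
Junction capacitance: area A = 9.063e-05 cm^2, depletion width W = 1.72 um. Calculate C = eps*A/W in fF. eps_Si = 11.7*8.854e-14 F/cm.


Step 1: eps_Si = 11.7 * 8.854e-14 = 1.035918e-12 F/cm
Step 2: W in cm = 1.72 * 1e-4 = 1.72e-04 cm
Step 3: C = 1.035918e-12 * 9.063e-05 / 1.72e-04 = 5.458445e-13 F
Step 4: C = 545.84 fF

545.84


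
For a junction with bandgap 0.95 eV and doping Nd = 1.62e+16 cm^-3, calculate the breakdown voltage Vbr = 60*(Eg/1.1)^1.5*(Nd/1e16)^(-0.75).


Step 1: Eg/1.1 = 0.95/1.1 = 0.863636
Step 2: (Eg/1.1)^1.5 = 0.863636^1.5 = 0.802594
Step 3: (Nd/1e16)^(-0.75) = (1.62)^(-0.75) = 0.696408
Step 4: Vbr = 60 * 0.802594 * 0.696408 = 33.5 V

33.5


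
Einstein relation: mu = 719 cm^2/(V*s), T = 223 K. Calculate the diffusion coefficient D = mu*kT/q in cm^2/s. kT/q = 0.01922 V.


Step 1: D = mu * (kT/q)
Step 2: D = 719 * 0.01922
Step 3: D = 13.82 cm^2/s

13.82


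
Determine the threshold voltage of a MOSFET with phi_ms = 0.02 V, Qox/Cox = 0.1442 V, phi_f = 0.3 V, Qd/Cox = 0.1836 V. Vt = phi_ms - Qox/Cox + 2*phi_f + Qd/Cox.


Step 1: Vt = phi_ms - Qox/Cox + 2*phi_f + Qd/Cox
Step 2: Vt = 0.02 - 0.1442 + 2*0.3 + 0.1836
Step 3: Vt = 0.02 - 0.1442 + 0.6 + 0.1836
Step 4: Vt = 0.6594 V

0.6594


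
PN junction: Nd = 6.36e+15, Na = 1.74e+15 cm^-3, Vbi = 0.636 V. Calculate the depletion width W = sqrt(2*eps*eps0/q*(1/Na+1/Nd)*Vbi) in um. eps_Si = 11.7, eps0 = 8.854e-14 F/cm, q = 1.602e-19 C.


Step 1: 1/Na + 1/Nd = 1/1.74e+15 + 1/6.36e+15 = 7.31945e-16
Step 2: 2*eps*eps0/q = 2*11.7*8.854e-14/1.602e-19 = 1.293281e+07
Step 3: W^2 = 1.293281e+07 * 7.31945e-16 * 0.636 = 6.02044e-09
Step 4: W = sqrt(6.02044e-09) = 7.759e-05 cm = 0.7759 um

0.7759


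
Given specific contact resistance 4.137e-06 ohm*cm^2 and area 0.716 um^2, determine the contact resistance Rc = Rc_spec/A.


Step 1: Convert area to cm^2: 0.716 um^2 = 7.1600e-09 cm^2
Step 2: Rc = Rc_spec / A = 4.137e-06 / 7.1600e-09
Step 3: Rc = 5.78e+02 ohms

5.78e+02


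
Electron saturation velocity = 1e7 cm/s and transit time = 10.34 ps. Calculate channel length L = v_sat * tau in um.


Step 1: tau in seconds = 10.34 ps * 1e-12 = 1.0340e-11 s
Step 2: L = v_sat * tau = 1e7 * 1.0340e-11 = 1.0340e-04 cm
Step 3: L in um = 1.0340e-04 * 1e4 = 1.034 um

1.034


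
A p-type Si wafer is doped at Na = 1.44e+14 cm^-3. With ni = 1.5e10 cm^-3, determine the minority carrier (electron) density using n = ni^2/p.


Step 1: Majority hole concentration p ≈ Na = 1.44e+14 cm^-3
Step 2: n = ni^2 / Na = (1.5e10)^2 / 1.44e+14
Step 3: n = 1.56e+06 cm^-3

1.56e+06


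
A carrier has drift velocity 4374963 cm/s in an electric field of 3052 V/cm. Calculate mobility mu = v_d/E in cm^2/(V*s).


Step 1: mu = v_d / E
Step 2: mu = 4374963 / 3052
Step 3: mu = 1433.47 cm^2/(V*s)

1433.47


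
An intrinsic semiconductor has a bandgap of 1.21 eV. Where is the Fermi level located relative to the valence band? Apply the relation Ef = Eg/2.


Step 1: For an intrinsic semiconductor, the Fermi level sits at midgap.
Step 2: Ef = Eg / 2 = 1.21 / 2 = 0.605 eV

0.605


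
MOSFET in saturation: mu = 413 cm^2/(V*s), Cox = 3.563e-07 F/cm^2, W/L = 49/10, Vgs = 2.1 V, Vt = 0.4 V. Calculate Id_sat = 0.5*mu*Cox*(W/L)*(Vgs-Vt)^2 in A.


Step 1: Overdrive voltage Vov = Vgs - Vt = 2.1 - 0.4 = 1.7 V
Step 2: W/L = 49/10 = 4.9
Step 3: Id = 0.5 * 413 * 3.563e-07 * 4.9 * 1.7^2
Step 4: Id = 1.04e-03 A

1.04e-03


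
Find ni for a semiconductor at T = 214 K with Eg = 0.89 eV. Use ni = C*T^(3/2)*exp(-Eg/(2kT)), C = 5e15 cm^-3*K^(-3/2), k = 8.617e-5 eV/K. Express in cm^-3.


Step 1: Compute kT = 8.617e-5 * 214 = 0.01844038 eV
Step 2: Exponent = -Eg/(2kT) = -0.89/(2*0.01844038) = -24.13182
Step 3: T^(3/2) = 214^1.5 = 3130.55
Step 4: ni = 5e15 * 3130.55 * exp(-24.13182) = 5.18e+08 cm^-3

5.18e+08


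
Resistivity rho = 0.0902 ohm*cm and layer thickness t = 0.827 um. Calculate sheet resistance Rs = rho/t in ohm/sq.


Step 1: Convert thickness to cm: t = 0.827 um = 8.2700e-05 cm
Step 2: Rs = rho / t = 0.0902 / 8.2700e-05
Step 3: Rs = 1090.7 ohm/sq

1090.7


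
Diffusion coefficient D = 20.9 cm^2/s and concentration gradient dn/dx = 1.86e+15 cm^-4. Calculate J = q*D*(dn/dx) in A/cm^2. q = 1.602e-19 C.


Step 1: J = q * D * (dn/dx)
Step 2: J = 1.602e-19 * 20.9 * 1.86e+15
Step 3: J = 6.23e-03 A/cm^2

6.23e-03


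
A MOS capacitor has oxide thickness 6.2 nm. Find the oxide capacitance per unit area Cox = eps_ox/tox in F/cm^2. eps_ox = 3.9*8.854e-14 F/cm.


Step 1: eps_ox = 3.9 * 8.854e-14 = 3.45306e-13 F/cm
Step 2: tox in cm = 6.2 nm * 1e-7 = 6.2000e-07 cm
Step 3: Cox = 3.45306e-13 / 6.2000e-07 = 5.57e-07 F/cm^2

5.57e-07


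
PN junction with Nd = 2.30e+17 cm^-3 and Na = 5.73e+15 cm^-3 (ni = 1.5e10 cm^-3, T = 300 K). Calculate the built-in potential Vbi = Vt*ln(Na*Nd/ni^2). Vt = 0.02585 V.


Step 1: Compute Na*Nd/ni^2 = 5.73e+15 * 2.30e+17 / (1.5e10)^2 = 5.8573e+12
Step 2: ln(5.8573e+12) = 29.3987
Step 3: Vbi = 0.02585 * 29.3987 = 0.76 V

0.76
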